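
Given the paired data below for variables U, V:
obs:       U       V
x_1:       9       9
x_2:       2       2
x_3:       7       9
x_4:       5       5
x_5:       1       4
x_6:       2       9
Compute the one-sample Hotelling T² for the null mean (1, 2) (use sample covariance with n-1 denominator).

Step 1 — sample mean vector:
  mean(U) = (9 + 2 + 7 + 5 + 1 + 2) / 6 = 26/6 = 4.3333
  mean(V) = (9 + 2 + 9 + 5 + 4 + 9) / 6 = 38/6 = 6.3333
  x̄ = (4.3333, 6.3333),  deviation x̄ - mu_0 = (4.3333, 6.3333) - (1, 2) = (3.3333, 4.3333).

Step 2 — sample covariance matrix, S[i,j] = (1/(n-1)) · Σ_k (x_{k,i} - mean_i) · (x_{k,j} - mean_j), divisor n-1 = 5:
  S[U,U] = ((4.6667)·(4.6667) + (-2.3333)·(-2.3333) + (2.6667)·(2.6667) + (0.6667)·(0.6667) + (-3.3333)·(-3.3333) + (-2.3333)·(-2.3333)) / 5 = 51.3333/5 = 10.2667
  S[U,V] = ((4.6667)·(2.6667) + (-2.3333)·(-4.3333) + (2.6667)·(2.6667) + (0.6667)·(-1.3333) + (-3.3333)·(-2.3333) + (-2.3333)·(2.6667)) / 5 = 30.3333/5 = 6.0667
  S[V,V] = ((2.6667)·(2.6667) + (-4.3333)·(-4.3333) + (2.6667)·(2.6667) + (-1.3333)·(-1.3333) + (-2.3333)·(-2.3333) + (2.6667)·(2.6667)) / 5 = 47.3333/5 = 9.4667
  S = [[10.2667, 6.0667],
 [6.0667, 9.4667]].

Step 3 — invert S. det(S) = 10.2667·9.4667 - (6.0667)² = 60.3867.
  S^{-1} = (1/det) · [[d, -b], [-b, a]] = [[0.1568, -0.1005],
 [-0.1005, 0.17]].

Step 4 — quadratic form (x̄ - mu_0)^T · S^{-1} · (x̄ - mu_0):
  S^{-1} · (x̄ - mu_0) = (0.0872, 0.4019),
  (x̄ - mu_0)^T · [...] = (3.3333)·(0.0872) + (4.3333)·(0.4019) = 2.0321.

Step 5 — scale by n: T² = 6 · 2.0321 = 12.1925.

T² ≈ 12.1925


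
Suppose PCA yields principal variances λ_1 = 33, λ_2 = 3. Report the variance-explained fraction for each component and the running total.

Step 1 — total variance = trace(Sigma) = Σ λ_i = 33 + 3 = 36.

Step 2 — fraction explained by component i = λ_i / Σ λ:
  PC1: 33/36 = 0.9167
  PC2: 3/36 = 0.0833

Step 3 — cumulative fraction after k components = (λ_1 + ... + λ_k) / Σ λ:
  k = 1: 33/36 = 0.9167
  k = 2: (33 + 3)/36 = 36/36 = 1

Summary (fraction, with percent):

explained: PC1 0.9167 (91.67%), PC2 0.0833 (8.33%);  cumulative: 0.9167, 1


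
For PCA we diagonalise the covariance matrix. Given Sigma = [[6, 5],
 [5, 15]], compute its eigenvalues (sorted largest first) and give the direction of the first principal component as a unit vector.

Step 1 — characteristic polynomial of 2×2 Sigma:
  det(Sigma - λI) = λ² - trace · λ + det = 0.
  trace = 6 + 15 = 21, det = 6·15 - (5)² = 65.
Step 2 — discriminant:
  Δ = trace² - 4·det = 441 - 260 = 181.
Step 3 — eigenvalues:
  λ = (trace ± √Δ)/2 = (21 ± 13.4536)/2,
  λ_1 = 17.2268,  λ_2 = 3.7732.

Step 4 — unit eigenvector for λ_1: solve (Sigma - λ_1 I)v = 0. First row:
  (6 - 17.2268)·v_x + (5)·v_y = 0, i.e. (-11.2268)·v_x + (5)·v_y = 0,
  so v ∝ (b, λ_1 - a) = (5, 11.2268) = u.
  ||u|| = √((5)² + (11.2268)²) = √(151.0413) ≈ 12.2899,
  v_1 = u/||u|| ≈ (0.4068, 0.9135) (||v_1|| = 1).

λ_1 = 17.2268,  λ_2 = 3.7732;  v_1 ≈ (0.4068, 0.9135)


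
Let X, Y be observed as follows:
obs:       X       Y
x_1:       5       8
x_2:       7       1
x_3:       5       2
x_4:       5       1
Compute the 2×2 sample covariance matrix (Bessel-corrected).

Step 1 — column means:
  mean(X) = (5 + 7 + 5 + 5) / 4 = 22/4 = 5.5
  mean(Y) = (8 + 1 + 2 + 1) / 4 = 12/4 = 3

Step 2 — sample covariance S[i,j] = (1/(n-1)) · Σ_k (x_{k,i} - mean_i) · (x_{k,j} - mean_j), with n-1 = 3.
  S[X,X] = ((-0.5)·(-0.5) + (1.5)·(1.5) + (-0.5)·(-0.5) + (-0.5)·(-0.5)) / 3 = 3/3 = 1
  S[X,Y] = ((-0.5)·(5) + (1.5)·(-2) + (-0.5)·(-1) + (-0.5)·(-2)) / 3 = -4/3 = -1.3333
  S[Y,Y] = ((5)·(5) + (-2)·(-2) + (-1)·(-1) + (-2)·(-2)) / 3 = 34/3 = 11.3333

S is symmetric (S[j,i] = S[i,j]). Assembling:

S = [[1, -1.3333],
 [-1.3333, 11.3333]]


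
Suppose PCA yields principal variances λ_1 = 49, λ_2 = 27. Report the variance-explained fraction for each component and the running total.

Step 1 — total variance = trace(Sigma) = Σ λ_i = 49 + 27 = 76.

Step 2 — fraction explained by component i = λ_i / Σ λ:
  PC1: 49/76 = 0.6447
  PC2: 27/76 = 0.3553

Step 3 — cumulative fraction after k components = (λ_1 + ... + λ_k) / Σ λ:
  k = 1: 49/76 = 0.6447
  k = 2: (49 + 27)/76 = 76/76 = 1

Summary (fraction, with percent):

explained: PC1 0.6447 (64.47%), PC2 0.3553 (35.53%);  cumulative: 0.6447, 1


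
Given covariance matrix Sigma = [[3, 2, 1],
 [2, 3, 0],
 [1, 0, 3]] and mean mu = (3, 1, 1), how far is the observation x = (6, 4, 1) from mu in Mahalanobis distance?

Step 1 — centre the observation: (x - mu) = (3, 3, 0).

Step 2 — invert Sigma (cofactor / det for 3×3, or solve directly):
  Sigma^{-1} = [[0.75, -0.5, -0.25],
 [-0.5, 0.6667, 0.1667],
 [-0.25, 0.1667, 0.4167]].

Step 3 — form the quadratic (x - mu)^T · Sigma^{-1} · (x - mu):
  Sigma^{-1} · (x - mu) = (0.75, 0.5, -0.25).
  (x - mu)^T · [Sigma^{-1} · (x - mu)] = (3)·(0.75) + (3)·(0.5) + (0)·(-0.25) = 3.75.

Step 4 — take square root: d = √(3.75) ≈ 1.9365.

d(x, mu) = √(3.75) ≈ 1.9365


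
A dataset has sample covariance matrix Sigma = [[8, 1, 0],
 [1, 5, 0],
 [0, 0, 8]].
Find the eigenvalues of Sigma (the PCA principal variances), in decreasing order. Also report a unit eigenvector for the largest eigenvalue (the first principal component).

Step 1 — characteristic polynomial p(λ) = det(λI - Sigma) = λ³ - tr·λ² + c_1·λ - det, where tr = trace, c_1 = sum of the principal 2×2 minors, det = det(Sigma):
  tr = 8 + 5 + 8 = 21,
  c_1 = (8·5 - (1)²) + (8·8 - (0)²) + (5·8 - (0)²) = 39 + 64 + 40 = 143,
  det = 8·(5·8 - (0)²) - (1)·((1)·8 - (0)·(0)) + (0)·((1)·(0) - 5·(0)) = 8·(40) - (1)·(8) + (0)·(0) = 312.
  So p(λ) = λ³ - 21λ² + 143λ - 312.
Step 2 — look for an integer root (rational root theorem: any rational root is an integer divisor of 312). Testing λ = 8:
  p(8) = 512 - 1344 + 1144 - 312 = 0  ✓
  Dividing out (λ - 8): p(λ) = (λ - 8)(λ² - 13λ + 39).
Step 3 — remaining eigenvalues from the quadratic λ² - 13λ + 39 = 0:
  Δ = 13² - 4·39 = 169 - 156 = 13,  λ = (13 ± √13)/2 = (13 ± 3.6056)/2 ≈ 8.3028 or 4.6972.
  Sorted: λ_1 = 8.3028,  λ_2 = 8,  λ_3 = 4.6972  (check: sum = 21 = tr ✓).

Step 4 — unit eigenvector for λ_1 ≈ 8.3028: v spans the null space of (Sigma - λ_1 I), whose rows are
  r_1 = (-0.3028, 1, 0),  r_2 = (1, -3.3028, 0),  r_3 = (0, 0, -0.3028).
  v is orthogonal to every row, so take v ∝ r_1 × r_3 = ((1)·(-0.3028) - (0)·(0), (0)·(0) - (-0.3028)·(-0.3028), (-0.3028)·(0) - (1)·(0)) ≈ (-0.3028, -0.0917, 0).
  Rescale (multiply by -1 so the first nonzero entry is positive): u = (0.3028, 0.0917, 0).
  ||u|| = √((0.3028)² + (0.0917)² + (0)²) = √(0.1001) ≈ 0.3163,  v_1 = u/||u|| ≈ (0.9571, 0.2898, 0) (||v_1|| = 1).

λ_1 = 8.3028,  λ_2 = 8,  λ_3 = 4.6972;  v_1 ≈ (0.9571, 0.2898, 0)


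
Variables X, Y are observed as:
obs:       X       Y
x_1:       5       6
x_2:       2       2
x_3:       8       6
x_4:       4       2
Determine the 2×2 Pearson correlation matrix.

Step 1 — column means:
  mean(X) = (5 + 2 + 8 + 4) / 4 = 19/4 = 4.75
  mean(Y) = (6 + 2 + 6 + 2) / 4 = 16/4 = 4

Step 2 — sample variances and covariances s[i,j] = (1/(n-1)) · Σ_k (x_{k,i} - mean_i) · (x_{k,j} - mean_j), with n-1 = 3:
  s[X,X] = ((0.25)·(0.25) + (-2.75)·(-2.75) + (3.25)·(3.25) + (-0.75)·(-0.75)) / 3 = 18.75/3 = 6.25
  s[X,Y] = ((0.25)·(2) + (-2.75)·(-2) + (3.25)·(2) + (-0.75)·(-2)) / 3 = 14/3 = 4.6667
  s[Y,Y] = ((2)·(2) + (-2)·(-2) + (2)·(2) + (-2)·(-2)) / 3 = 16/3 = 5.3333
  Sample standard deviations s_i = √(s[i,i]):
  s(X) = √(6.25) = 2.5
  s(Y) = √(5.3333) = 2.3094

Step 3 — r_{ij} = s_{ij} / (s_i · s_j):
  r[X,X] = 1 (diagonal).
  r[X,Y] = 4.6667 / (2.5 · 2.3094) = 4.6667 / 5.7735 = 0.8083
  r[Y,Y] = 1 (diagonal).

R is symmetric with unit diagonal. Assembling:

R = [[1, 0.8083],
 [0.8083, 1]]


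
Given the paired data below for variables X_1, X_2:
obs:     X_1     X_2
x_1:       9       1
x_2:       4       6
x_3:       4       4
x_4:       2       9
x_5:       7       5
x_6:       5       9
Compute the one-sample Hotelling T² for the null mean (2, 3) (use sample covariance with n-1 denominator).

Step 1 — sample mean vector:
  mean(X_1) = (9 + 4 + 4 + 2 + 7 + 5) / 6 = 31/6 = 5.1667
  mean(X_2) = (1 + 6 + 4 + 9 + 5 + 9) / 6 = 34/6 = 5.6667
  x̄ = (5.1667, 5.6667),  deviation x̄ - mu_0 = (5.1667, 5.6667) - (2, 3) = (3.1667, 2.6667).

Step 2 — sample covariance matrix, S[i,j] = (1/(n-1)) · Σ_k (x_{k,i} - mean_i) · (x_{k,j} - mean_j), divisor n-1 = 5:
  S[X_1,X_1] = ((3.8333)·(3.8333) + (-1.1667)·(-1.1667) + (-1.1667)·(-1.1667) + (-3.1667)·(-3.1667) + (1.8333)·(1.8333) + (-0.1667)·(-0.1667)) / 5 = 30.8333/5 = 6.1667
  S[X_1,X_2] = ((3.8333)·(-4.6667) + (-1.1667)·(0.3333) + (-1.1667)·(-1.6667) + (-3.1667)·(3.3333) + (1.8333)·(-0.6667) + (-0.1667)·(3.3333)) / 5 = -28.6667/5 = -5.7333
  S[X_2,X_2] = ((-4.6667)·(-4.6667) + (0.3333)·(0.3333) + (-1.6667)·(-1.6667) + (3.3333)·(3.3333) + (-0.6667)·(-0.6667) + (3.3333)·(3.3333)) / 5 = 47.3333/5 = 9.4667
  S = [[6.1667, -5.7333],
 [-5.7333, 9.4667]].

Step 3 — invert S. det(S) = 6.1667·9.4667 - (-5.7333)² = 25.5067.
  S^{-1} = (1/det) · [[d, -b], [-b, a]] = [[0.3711, 0.2248],
 [0.2248, 0.2418]].

Step 4 — quadratic form (x̄ - mu_0)^T · S^{-1} · (x̄ - mu_0):
  S^{-1} · (x̄ - mu_0) = (1.7747, 1.3565),
  (x̄ - mu_0)^T · [...] = (3.1667)·(1.7747) + (2.6667)·(1.3565) = 9.2372.

Step 5 — scale by n: T² = 6 · 9.2372 = 55.4234.

T² ≈ 55.4234


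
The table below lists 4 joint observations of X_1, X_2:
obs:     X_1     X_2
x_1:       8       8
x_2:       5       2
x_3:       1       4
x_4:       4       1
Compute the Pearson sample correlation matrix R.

Step 1 — column means:
  mean(X_1) = (8 + 5 + 1 + 4) / 4 = 18/4 = 4.5
  mean(X_2) = (8 + 2 + 4 + 1) / 4 = 15/4 = 3.75

Step 2 — sample variances and covariances s[i,j] = (1/(n-1)) · Σ_k (x_{k,i} - mean_i) · (x_{k,j} - mean_j), with n-1 = 3:
  s[X_1,X_1] = ((3.5)·(3.5) + (0.5)·(0.5) + (-3.5)·(-3.5) + (-0.5)·(-0.5)) / 3 = 25/3 = 8.3333
  s[X_1,X_2] = ((3.5)·(4.25) + (0.5)·(-1.75) + (-3.5)·(0.25) + (-0.5)·(-2.75)) / 3 = 14.5/3 = 4.8333
  s[X_2,X_2] = ((4.25)·(4.25) + (-1.75)·(-1.75) + (0.25)·(0.25) + (-2.75)·(-2.75)) / 3 = 28.75/3 = 9.5833
  Sample standard deviations s_i = √(s[i,i]):
  s(X_1) = √(8.3333) = 2.8868
  s(X_2) = √(9.5833) = 3.0957

Step 3 — r_{ij} = s_{ij} / (s_i · s_j):
  r[X_1,X_1] = 1 (diagonal).
  r[X_1,X_2] = 4.8333 / (2.8868 · 3.0957) = 4.8333 / 8.9365 = 0.5409
  r[X_2,X_2] = 1 (diagonal).

R is symmetric with unit diagonal. Assembling:

R = [[1, 0.5409],
 [0.5409, 1]]


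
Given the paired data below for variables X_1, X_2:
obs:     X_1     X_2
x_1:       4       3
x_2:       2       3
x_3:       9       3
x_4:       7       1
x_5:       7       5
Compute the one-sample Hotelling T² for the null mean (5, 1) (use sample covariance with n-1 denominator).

Step 1 — sample mean vector:
  mean(X_1) = (4 + 2 + 9 + 7 + 7) / 5 = 29/5 = 5.8
  mean(X_2) = (3 + 3 + 3 + 1 + 5) / 5 = 15/5 = 3
  x̄ = (5.8, 3),  deviation x̄ - mu_0 = (5.8, 3) - (5, 1) = (0.8, 2).

Step 2 — sample covariance matrix, S[i,j] = (1/(n-1)) · Σ_k (x_{k,i} - mean_i) · (x_{k,j} - mean_j), divisor n-1 = 4:
  S[X_1,X_1] = ((-1.8)·(-1.8) + (-3.8)·(-3.8) + (3.2)·(3.2) + (1.2)·(1.2) + (1.2)·(1.2)) / 4 = 30.8/4 = 7.7
  S[X_1,X_2] = ((-1.8)·(0) + (-3.8)·(0) + (3.2)·(0) + (1.2)·(-2) + (1.2)·(2)) / 4 = 0/4 = 0
  S[X_2,X_2] = ((0)·(0) + (0)·(0) + (0)·(0) + (-2)·(-2) + (2)·(2)) / 4 = 8/4 = 2
  S = [[7.7, 0],
 [0, 2]].

Step 3 — invert S. det(S) = 7.7·2 - (0)² = 15.4.
  S^{-1} = (1/det) · [[d, -b], [-b, a]] = [[0.1299, 0],
 [0, 0.5]].

Step 4 — quadratic form (x̄ - mu_0)^T · S^{-1} · (x̄ - mu_0):
  S^{-1} · (x̄ - mu_0) = (0.1039, 1),
  (x̄ - mu_0)^T · [...] = (0.8)·(0.1039) + (2)·(1) = 2.0831.

Step 5 — scale by n: T² = 5 · 2.0831 = 10.4156.

T² ≈ 10.4156


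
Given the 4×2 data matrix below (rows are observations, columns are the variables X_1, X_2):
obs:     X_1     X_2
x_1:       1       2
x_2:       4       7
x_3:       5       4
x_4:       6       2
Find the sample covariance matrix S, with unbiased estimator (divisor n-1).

Step 1 — column means:
  mean(X_1) = (1 + 4 + 5 + 6) / 4 = 16/4 = 4
  mean(X_2) = (2 + 7 + 4 + 2) / 4 = 15/4 = 3.75

Step 2 — sample covariance S[i,j] = (1/(n-1)) · Σ_k (x_{k,i} - mean_i) · (x_{k,j} - mean_j), with n-1 = 3.
  S[X_1,X_1] = ((-3)·(-3) + (0)·(0) + (1)·(1) + (2)·(2)) / 3 = 14/3 = 4.6667
  S[X_1,X_2] = ((-3)·(-1.75) + (0)·(3.25) + (1)·(0.25) + (2)·(-1.75)) / 3 = 2/3 = 0.6667
  S[X_2,X_2] = ((-1.75)·(-1.75) + (3.25)·(3.25) + (0.25)·(0.25) + (-1.75)·(-1.75)) / 3 = 16.75/3 = 5.5833

S is symmetric (S[j,i] = S[i,j]). Assembling:

S = [[4.6667, 0.6667],
 [0.6667, 5.5833]]


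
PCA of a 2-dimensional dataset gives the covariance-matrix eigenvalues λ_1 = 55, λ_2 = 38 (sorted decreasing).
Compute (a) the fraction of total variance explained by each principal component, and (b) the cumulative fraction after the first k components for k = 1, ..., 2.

Step 1 — total variance = trace(Sigma) = Σ λ_i = 55 + 38 = 93.

Step 2 — fraction explained by component i = λ_i / Σ λ:
  PC1: 55/93 = 0.5914
  PC2: 38/93 = 0.4086

Step 3 — cumulative fraction after k components = (λ_1 + ... + λ_k) / Σ λ:
  k = 1: 55/93 = 0.5914
  k = 2: (55 + 38)/93 = 93/93 = 1

Summary (fraction, with percent):

explained: PC1 0.5914 (59.14%), PC2 0.4086 (40.86%);  cumulative: 0.5914, 1


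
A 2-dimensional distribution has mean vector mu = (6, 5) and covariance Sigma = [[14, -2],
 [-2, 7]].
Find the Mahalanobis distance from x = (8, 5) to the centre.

Step 1 — centre the observation: (x - mu) = (2, 0).

Step 2 — invert Sigma. det(Sigma) = 14·7 - (-2)² = 94.
  Sigma^{-1} = (1/det) · [[d, -b], [-b, a]] = [[0.0745, 0.0213],
 [0.0213, 0.1489]].

Step 3 — form the quadratic (x - mu)^T · Sigma^{-1} · (x - mu):
  Sigma^{-1} · (x - mu) = (0.1489, 0.0426).
  (x - mu)^T · [Sigma^{-1} · (x - mu)] = (2)·(0.1489) + (0)·(0.0426) = 0.2979.

Step 4 — take square root: d = √(0.2979) ≈ 0.5458.

d(x, mu) = √(0.2979) ≈ 0.5458


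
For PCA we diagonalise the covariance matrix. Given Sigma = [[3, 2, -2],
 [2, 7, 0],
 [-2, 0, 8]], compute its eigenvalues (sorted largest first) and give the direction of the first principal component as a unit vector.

Step 1 — characteristic polynomial p(λ) = det(λI - Sigma) = λ³ - tr·λ² + c_1·λ - det, where tr = trace, c_1 = sum of the principal 2×2 minors, det = det(Sigma):
  tr = 3 + 7 + 8 = 18,
  c_1 = (3·7 - (2)²) + (3·8 - (-2)²) + (7·8 - (0)²) = 17 + 20 + 56 = 93,
  det = 3·(7·8 - (0)²) - (2)·((2)·8 - (0)·(-2)) + (-2)·((2)·(0) - 7·(-2)) = 3·(56) - (2)·(16) + (-2)·(14) = 108.
  So p(λ) = λ³ - 18λ² + 93λ - 108.
Step 2 — look for an integer root (rational root theorem: any rational root is an integer divisor of 108). Testing λ = 9:
  p(9) = 729 - 1458 + 837 - 108 = 0  ✓
  Dividing out (λ - 9): p(λ) = (λ - 9)(λ² - 9λ + 12).
Step 3 — remaining eigenvalues from the quadratic λ² - 9λ + 12 = 0:
  Δ = 9² - 4·12 = 81 - 48 = 33,  λ = (9 ± √33)/2 = (9 ± 5.7446)/2 ≈ 7.3723 or 1.6277.
  Sorted: λ_1 = 9,  λ_2 = 7.3723,  λ_3 = 1.6277  (check: sum = 18 = tr ✓).

Step 4 — unit eigenvector for λ_1 = 9: v spans the null space of (Sigma - λ_1 I), whose rows are
  r_1 = (-6, 2, -2),  r_2 = (2, -2, 0),  r_3 = (-2, 0, -1).
  v is orthogonal to every row, so take v ∝ r_1 × r_2 = ((2)·(0) - (-2)·(-2), (-2)·(2) - (-6)·(0), (-6)·(-2) - (2)·(2)) = (-4, -4, 8).
  Rescale (divide by 4; multiply by -1 so the first nonzero entry is positive): u = (1, 1, -2).
  ||u|| = √((1)² + (1)² + (-2)²) = √(6) ≈ 2.4495,  v_1 = u/||u|| ≈ (0.4082, 0.4082, -0.8165) (||v_1|| = 1).

λ_1 = 9,  λ_2 = 7.3723,  λ_3 = 1.6277;  v_1 ≈ (0.4082, 0.4082, -0.8165)


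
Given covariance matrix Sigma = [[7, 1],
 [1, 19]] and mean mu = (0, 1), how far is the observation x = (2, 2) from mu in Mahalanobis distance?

Step 1 — centre the observation: (x - mu) = (2, 1).

Step 2 — invert Sigma. det(Sigma) = 7·19 - (1)² = 132.
  Sigma^{-1} = (1/det) · [[d, -b], [-b, a]] = [[0.1439, -0.0076],
 [-0.0076, 0.053]].

Step 3 — form the quadratic (x - mu)^T · Sigma^{-1} · (x - mu):
  Sigma^{-1} · (x - mu) = (0.2803, 0.0379).
  (x - mu)^T · [Sigma^{-1} · (x - mu)] = (2)·(0.2803) + (1)·(0.0379) = 0.5985.

Step 4 — take square root: d = √(0.5985) ≈ 0.7736.

d(x, mu) = √(0.5985) ≈ 0.7736


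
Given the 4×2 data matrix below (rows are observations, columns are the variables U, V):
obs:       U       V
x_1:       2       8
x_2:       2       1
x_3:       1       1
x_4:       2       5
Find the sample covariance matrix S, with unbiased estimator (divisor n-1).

Step 1 — column means:
  mean(U) = (2 + 2 + 1 + 2) / 4 = 7/4 = 1.75
  mean(V) = (8 + 1 + 1 + 5) / 4 = 15/4 = 3.75

Step 2 — sample covariance S[i,j] = (1/(n-1)) · Σ_k (x_{k,i} - mean_i) · (x_{k,j} - mean_j), with n-1 = 3.
  S[U,U] = ((0.25)·(0.25) + (0.25)·(0.25) + (-0.75)·(-0.75) + (0.25)·(0.25)) / 3 = 0.75/3 = 0.25
  S[U,V] = ((0.25)·(4.25) + (0.25)·(-2.75) + (-0.75)·(-2.75) + (0.25)·(1.25)) / 3 = 2.75/3 = 0.9167
  S[V,V] = ((4.25)·(4.25) + (-2.75)·(-2.75) + (-2.75)·(-2.75) + (1.25)·(1.25)) / 3 = 34.75/3 = 11.5833

S is symmetric (S[j,i] = S[i,j]). Assembling:

S = [[0.25, 0.9167],
 [0.9167, 11.5833]]


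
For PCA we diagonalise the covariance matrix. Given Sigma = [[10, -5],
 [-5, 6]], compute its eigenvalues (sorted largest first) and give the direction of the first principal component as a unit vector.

Step 1 — characteristic polynomial of 2×2 Sigma:
  det(Sigma - λI) = λ² - trace · λ + det = 0.
  trace = 10 + 6 = 16, det = 10·6 - (-5)² = 35.
Step 2 — discriminant:
  Δ = trace² - 4·det = 256 - 140 = 116.
Step 3 — eigenvalues:
  λ = (trace ± √Δ)/2 = (16 ± 10.7703)/2,
  λ_1 = 13.3852,  λ_2 = 2.6148.

Step 4 — unit eigenvector for λ_1: solve (Sigma - λ_1 I)v = 0. First row:
  (10 - 13.3852)·v_x + (-5)·v_y = 0, i.e. (-3.3852)·v_x + (-5)·v_y = 0,
  so v ∝ (b, λ_1 - a) = (-5, 3.3852); multiply by -1 so the first entry is positive: u = (5, -3.3852).
  ||u|| = √((5)² + (-3.3852)²) = √(36.4593) ≈ 6.0382,
  v_1 = u/||u|| ≈ (0.8281, -0.5606) (||v_1|| = 1).

λ_1 = 13.3852,  λ_2 = 2.6148;  v_1 ≈ (0.8281, -0.5606)


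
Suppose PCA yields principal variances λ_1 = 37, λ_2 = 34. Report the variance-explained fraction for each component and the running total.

Step 1 — total variance = trace(Sigma) = Σ λ_i = 37 + 34 = 71.

Step 2 — fraction explained by component i = λ_i / Σ λ:
  PC1: 37/71 = 0.5211
  PC2: 34/71 = 0.4789

Step 3 — cumulative fraction after k components = (λ_1 + ... + λ_k) / Σ λ:
  k = 1: 37/71 = 0.5211
  k = 2: (37 + 34)/71 = 71/71 = 1

Summary (fraction, with percent):

explained: PC1 0.5211 (52.11%), PC2 0.4789 (47.89%);  cumulative: 0.5211, 1


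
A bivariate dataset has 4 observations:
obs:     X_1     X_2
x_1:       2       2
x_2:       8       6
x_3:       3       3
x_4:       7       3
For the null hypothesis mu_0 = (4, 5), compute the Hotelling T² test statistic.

Step 1 — sample mean vector:
  mean(X_1) = (2 + 8 + 3 + 7) / 4 = 20/4 = 5
  mean(X_2) = (2 + 6 + 3 + 3) / 4 = 14/4 = 3.5
  x̄ = (5, 3.5),  deviation x̄ - mu_0 = (5, 3.5) - (4, 5) = (1, -1.5).

Step 2 — sample covariance matrix, S[i,j] = (1/(n-1)) · Σ_k (x_{k,i} - mean_i) · (x_{k,j} - mean_j), divisor n-1 = 3:
  S[X_1,X_1] = ((-3)·(-3) + (3)·(3) + (-2)·(-2) + (2)·(2)) / 3 = 26/3 = 8.6667
  S[X_1,X_2] = ((-3)·(-1.5) + (3)·(2.5) + (-2)·(-0.5) + (2)·(-0.5)) / 3 = 12/3 = 4
  S[X_2,X_2] = ((-1.5)·(-1.5) + (2.5)·(2.5) + (-0.5)·(-0.5) + (-0.5)·(-0.5)) / 3 = 9/3 = 3
  S = [[8.6667, 4],
 [4, 3]].

Step 3 — invert S. det(S) = 8.6667·3 - (4)² = 10.
  S^{-1} = (1/det) · [[d, -b], [-b, a]] = [[0.3, -0.4],
 [-0.4, 0.8667]].

Step 4 — quadratic form (x̄ - mu_0)^T · S^{-1} · (x̄ - mu_0):
  S^{-1} · (x̄ - mu_0) = (0.9, -1.7),
  (x̄ - mu_0)^T · [...] = (1)·(0.9) + (-1.5)·(-1.7) = 3.45.

Step 5 — scale by n: T² = 4 · 3.45 = 13.8.

T² ≈ 13.8


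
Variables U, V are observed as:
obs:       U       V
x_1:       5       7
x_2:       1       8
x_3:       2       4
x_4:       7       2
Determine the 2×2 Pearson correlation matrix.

Step 1 — column means:
  mean(U) = (5 + 1 + 2 + 7) / 4 = 15/4 = 3.75
  mean(V) = (7 + 8 + 4 + 2) / 4 = 21/4 = 5.25

Step 2 — sample variances and covariances s[i,j] = (1/(n-1)) · Σ_k (x_{k,i} - mean_i) · (x_{k,j} - mean_j), with n-1 = 3:
  s[U,U] = ((1.25)·(1.25) + (-2.75)·(-2.75) + (-1.75)·(-1.75) + (3.25)·(3.25)) / 3 = 22.75/3 = 7.5833
  s[U,V] = ((1.25)·(1.75) + (-2.75)·(2.75) + (-1.75)·(-1.25) + (3.25)·(-3.25)) / 3 = -13.75/3 = -4.5833
  s[V,V] = ((1.75)·(1.75) + (2.75)·(2.75) + (-1.25)·(-1.25) + (-3.25)·(-3.25)) / 3 = 22.75/3 = 7.5833
  Sample standard deviations s_i = √(s[i,i]):
  s(U) = √(7.5833) = 2.7538
  s(V) = √(7.5833) = 2.7538

Step 3 — r_{ij} = s_{ij} / (s_i · s_j):
  r[U,U] = 1 (diagonal).
  r[U,V] = -4.5833 / (2.7538 · 2.7538) = -4.5833 / 7.5833 = -0.6044
  r[V,V] = 1 (diagonal).

R is symmetric with unit diagonal. Assembling:

R = [[1, -0.6044],
 [-0.6044, 1]]


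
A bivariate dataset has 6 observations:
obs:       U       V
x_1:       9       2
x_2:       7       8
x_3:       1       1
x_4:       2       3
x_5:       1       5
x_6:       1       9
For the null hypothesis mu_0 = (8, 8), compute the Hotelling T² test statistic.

Step 1 — sample mean vector:
  mean(U) = (9 + 7 + 1 + 2 + 1 + 1) / 6 = 21/6 = 3.5
  mean(V) = (2 + 8 + 1 + 3 + 5 + 9) / 6 = 28/6 = 4.6667
  x̄ = (3.5, 4.6667),  deviation x̄ - mu_0 = (3.5, 4.6667) - (8, 8) = (-4.5, -3.3333).

Step 2 — sample covariance matrix, S[i,j] = (1/(n-1)) · Σ_k (x_{k,i} - mean_i) · (x_{k,j} - mean_j), divisor n-1 = 5:
  S[U,U] = ((5.5)·(5.5) + (3.5)·(3.5) + (-2.5)·(-2.5) + (-1.5)·(-1.5) + (-2.5)·(-2.5) + (-2.5)·(-2.5)) / 5 = 63.5/5 = 12.7
  S[U,V] = ((5.5)·(-2.6667) + (3.5)·(3.3333) + (-2.5)·(-3.6667) + (-1.5)·(-1.6667) + (-2.5)·(0.3333) + (-2.5)·(4.3333)) / 5 = -3/5 = -0.6
  S[V,V] = ((-2.6667)·(-2.6667) + (3.3333)·(3.3333) + (-3.6667)·(-3.6667) + (-1.6667)·(-1.6667) + (0.3333)·(0.3333) + (4.3333)·(4.3333)) / 5 = 53.3333/5 = 10.6667
  S = [[12.7, -0.6],
 [-0.6, 10.6667]].

Step 3 — invert S. det(S) = 12.7·10.6667 - (-0.6)² = 135.1067.
  S^{-1} = (1/det) · [[d, -b], [-b, a]] = [[0.0789, 0.0044],
 [0.0044, 0.094]].

Step 4 — quadratic form (x̄ - mu_0)^T · S^{-1} · (x̄ - mu_0):
  S^{-1} · (x̄ - mu_0) = (-0.3701, -0.3333),
  (x̄ - mu_0)^T · [...] = (-4.5)·(-0.3701) + (-3.3333)·(-0.3333) = 2.7764.

Step 5 — scale by n: T² = 6 · 2.7764 = 16.6584.

T² ≈ 16.6584


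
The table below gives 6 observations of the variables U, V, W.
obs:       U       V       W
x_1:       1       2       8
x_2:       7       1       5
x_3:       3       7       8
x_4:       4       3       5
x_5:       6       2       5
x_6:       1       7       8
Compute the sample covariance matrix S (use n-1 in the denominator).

Step 1 — column means:
  mean(U) = (1 + 7 + 3 + 4 + 6 + 1) / 6 = 22/6 = 3.6667
  mean(V) = (2 + 1 + 7 + 3 + 2 + 7) / 6 = 22/6 = 3.6667
  mean(W) = (8 + 5 + 8 + 5 + 5 + 8) / 6 = 39/6 = 6.5

Step 2 — sample covariance S[i,j] = (1/(n-1)) · Σ_k (x_{k,i} - mean_i) · (x_{k,j} - mean_j), with n-1 = 5.
  S[U,U] = ((-2.6667)·(-2.6667) + (3.3333)·(3.3333) + (-0.6667)·(-0.6667) + (0.3333)·(0.3333) + (2.3333)·(2.3333) + (-2.6667)·(-2.6667)) / 5 = 31.3333/5 = 6.2667
  S[U,V] = ((-2.6667)·(-1.6667) + (3.3333)·(-2.6667) + (-0.6667)·(3.3333) + (0.3333)·(-0.6667) + (2.3333)·(-1.6667) + (-2.6667)·(3.3333)) / 5 = -19.6667/5 = -3.9333
  S[U,W] = ((-2.6667)·(1.5) + (3.3333)·(-1.5) + (-0.6667)·(1.5) + (0.3333)·(-1.5) + (2.3333)·(-1.5) + (-2.6667)·(1.5)) / 5 = -18/5 = -3.6
  S[V,V] = ((-1.6667)·(-1.6667) + (-2.6667)·(-2.6667) + (3.3333)·(3.3333) + (-0.6667)·(-0.6667) + (-1.6667)·(-1.6667) + (3.3333)·(3.3333)) / 5 = 35.3333/5 = 7.0667
  S[V,W] = ((-1.6667)·(1.5) + (-2.6667)·(-1.5) + (3.3333)·(1.5) + (-0.6667)·(-1.5) + (-1.6667)·(-1.5) + (3.3333)·(1.5)) / 5 = 15/5 = 3
  S[W,W] = ((1.5)·(1.5) + (-1.5)·(-1.5) + (1.5)·(1.5) + (-1.5)·(-1.5) + (-1.5)·(-1.5) + (1.5)·(1.5)) / 5 = 13.5/5 = 2.7

S is symmetric (S[j,i] = S[i,j]). Assembling:

S = [[6.2667, -3.9333, -3.6],
 [-3.9333, 7.0667, 3],
 [-3.6, 3, 2.7]]


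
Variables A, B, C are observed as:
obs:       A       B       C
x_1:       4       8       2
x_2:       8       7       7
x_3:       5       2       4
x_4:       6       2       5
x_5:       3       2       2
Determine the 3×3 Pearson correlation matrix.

Step 1 — column means:
  mean(A) = (4 + 8 + 5 + 6 + 3) / 5 = 26/5 = 5.2
  mean(B) = (8 + 7 + 2 + 2 + 2) / 5 = 21/5 = 4.2
  mean(C) = (2 + 7 + 4 + 5 + 2) / 5 = 20/5 = 4

Step 2 — sample variances and covariances s[i,j] = (1/(n-1)) · Σ_k (x_{k,i} - mean_i) · (x_{k,j} - mean_j), with n-1 = 4:
  s[A,A] = ((-1.2)·(-1.2) + (2.8)·(2.8) + (-0.2)·(-0.2) + (0.8)·(0.8) + (-2.2)·(-2.2)) / 4 = 14.8/4 = 3.7
  s[A,B] = ((-1.2)·(3.8) + (2.8)·(2.8) + (-0.2)·(-2.2) + (0.8)·(-2.2) + (-2.2)·(-2.2)) / 4 = 6.8/4 = 1.7
  s[A,C] = ((-1.2)·(-2) + (2.8)·(3) + (-0.2)·(0) + (0.8)·(1) + (-2.2)·(-2)) / 4 = 16/4 = 4
  s[B,B] = ((3.8)·(3.8) + (2.8)·(2.8) + (-2.2)·(-2.2) + (-2.2)·(-2.2) + (-2.2)·(-2.2)) / 4 = 36.8/4 = 9.2
  s[B,C] = ((3.8)·(-2) + (2.8)·(3) + (-2.2)·(0) + (-2.2)·(1) + (-2.2)·(-2)) / 4 = 3/4 = 0.75
  s[C,C] = ((-2)·(-2) + (3)·(3) + (0)·(0) + (1)·(1) + (-2)·(-2)) / 4 = 18/4 = 4.5
  Sample standard deviations s_i = √(s[i,i]):
  s(A) = √(3.7) = 1.9235
  s(B) = √(9.2) = 3.0332
  s(C) = √(4.5) = 2.1213

Step 3 — r_{ij} = s_{ij} / (s_i · s_j):
  r[A,A] = 1 (diagonal).
  r[A,B] = 1.7 / (1.9235 · 3.0332) = 1.7 / 5.8344 = 0.2914
  r[A,C] = 4 / (1.9235 · 2.1213) = 4 / 4.0804 = 0.9803
  r[B,B] = 1 (diagonal).
  r[B,C] = 0.75 / (3.0332 · 2.1213) = 0.75 / 6.4343 = 0.1166
  r[C,C] = 1 (diagonal).

R is symmetric with unit diagonal. Assembling:

R = [[1, 0.2914, 0.9803],
 [0.2914, 1, 0.1166],
 [0.9803, 0.1166, 1]]


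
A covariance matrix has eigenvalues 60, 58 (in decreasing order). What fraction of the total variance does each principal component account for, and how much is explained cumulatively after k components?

Step 1 — total variance = trace(Sigma) = Σ λ_i = 60 + 58 = 118.

Step 2 — fraction explained by component i = λ_i / Σ λ:
  PC1: 60/118 = 0.5085
  PC2: 58/118 = 0.4915

Step 3 — cumulative fraction after k components = (λ_1 + ... + λ_k) / Σ λ:
  k = 1: 60/118 = 0.5085
  k = 2: (60 + 58)/118 = 118/118 = 1

Summary (fraction, with percent):

explained: PC1 0.5085 (50.85%), PC2 0.4915 (49.15%);  cumulative: 0.5085, 1


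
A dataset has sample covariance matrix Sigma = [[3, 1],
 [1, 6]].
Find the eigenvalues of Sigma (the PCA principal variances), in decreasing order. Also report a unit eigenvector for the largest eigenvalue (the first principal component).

Step 1 — characteristic polynomial of 2×2 Sigma:
  det(Sigma - λI) = λ² - trace · λ + det = 0.
  trace = 3 + 6 = 9, det = 3·6 - (1)² = 17.
Step 2 — discriminant:
  Δ = trace² - 4·det = 81 - 68 = 13.
Step 3 — eigenvalues:
  λ = (trace ± √Δ)/2 = (9 ± 3.6056)/2,
  λ_1 = 6.3028,  λ_2 = 2.6972.

Step 4 — unit eigenvector for λ_1: solve (Sigma - λ_1 I)v = 0. First row:
  (3 - 6.3028)·v_x + (1)·v_y = 0, i.e. (-3.3028)·v_x + (1)·v_y = 0,
  so v ∝ (b, λ_1 - a) = (1, 3.3028) = u.
  ||u|| = √((1)² + (3.3028)²) = √(11.9083) ≈ 3.4508,
  v_1 = u/||u|| ≈ (0.2898, 0.9571) (||v_1|| = 1).

λ_1 = 6.3028,  λ_2 = 2.6972;  v_1 ≈ (0.2898, 0.9571)


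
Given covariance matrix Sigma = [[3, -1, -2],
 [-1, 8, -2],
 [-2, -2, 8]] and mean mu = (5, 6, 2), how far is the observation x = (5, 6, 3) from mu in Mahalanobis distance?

Step 1 — centre the observation: (x - mu) = (0, 0, 1).

Step 2 — invert Sigma (cofactor / det for 3×3, or solve directly):
  Sigma^{-1} = [[0.4545, 0.0909, 0.1364],
 [0.0909, 0.1515, 0.0606],
 [0.1364, 0.0606, 0.1742]].

Step 3 — form the quadratic (x - mu)^T · Sigma^{-1} · (x - mu):
  Sigma^{-1} · (x - mu) = (0.1364, 0.0606, 0.1742).
  (x - mu)^T · [Sigma^{-1} · (x - mu)] = (0)·(0.1364) + (0)·(0.0606) + (1)·(0.1742) = 0.1742.

Step 4 — take square root: d = √(0.1742) ≈ 0.4174.

d(x, mu) = √(0.1742) ≈ 0.4174


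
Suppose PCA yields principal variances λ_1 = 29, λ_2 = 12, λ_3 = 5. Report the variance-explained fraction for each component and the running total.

Step 1 — total variance = trace(Sigma) = Σ λ_i = 29 + 12 + 5 = 46.

Step 2 — fraction explained by component i = λ_i / Σ λ:
  PC1: 29/46 = 0.6304
  PC2: 12/46 = 0.2609
  PC3: 5/46 = 0.1087

Step 3 — cumulative fraction after k components = (λ_1 + ... + λ_k) / Σ λ:
  k = 1: 29/46 = 0.6304
  k = 2: (29 + 12)/46 = 41/46 = 0.8913
  k = 3: (29 + 12 + 5)/46 = 46/46 = 1

Summary (fraction, with percent):

explained: PC1 0.6304 (63.04%), PC2 0.2609 (26.09%), PC3 0.1087 (10.87%);  cumulative: 0.6304, 0.8913, 1


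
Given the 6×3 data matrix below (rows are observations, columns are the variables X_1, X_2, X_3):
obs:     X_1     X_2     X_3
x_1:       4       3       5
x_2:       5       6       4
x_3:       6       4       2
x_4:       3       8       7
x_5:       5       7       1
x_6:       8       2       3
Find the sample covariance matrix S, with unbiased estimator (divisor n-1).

Step 1 — column means:
  mean(X_1) = (4 + 5 + 6 + 3 + 5 + 8) / 6 = 31/6 = 5.1667
  mean(X_2) = (3 + 6 + 4 + 8 + 7 + 2) / 6 = 30/6 = 5
  mean(X_3) = (5 + 4 + 2 + 7 + 1 + 3) / 6 = 22/6 = 3.6667

Step 2 — sample covariance S[i,j] = (1/(n-1)) · Σ_k (x_{k,i} - mean_i) · (x_{k,j} - mean_j), with n-1 = 5.
  S[X_1,X_1] = ((-1.1667)·(-1.1667) + (-0.1667)·(-0.1667) + (0.8333)·(0.8333) + (-2.1667)·(-2.1667) + (-0.1667)·(-0.1667) + (2.8333)·(2.8333)) / 5 = 14.8333/5 = 2.9667
  S[X_1,X_2] = ((-1.1667)·(-2) + (-0.1667)·(1) + (0.8333)·(-1) + (-2.1667)·(3) + (-0.1667)·(2) + (2.8333)·(-3)) / 5 = -14/5 = -2.8
  S[X_1,X_3] = ((-1.1667)·(1.3333) + (-0.1667)·(0.3333) + (0.8333)·(-1.6667) + (-2.1667)·(3.3333) + (-0.1667)·(-2.6667) + (2.8333)·(-0.6667)) / 5 = -11.6667/5 = -2.3333
  S[X_2,X_2] = ((-2)·(-2) + (1)·(1) + (-1)·(-1) + (3)·(3) + (2)·(2) + (-3)·(-3)) / 5 = 28/5 = 5.6
  S[X_2,X_3] = ((-2)·(1.3333) + (1)·(0.3333) + (-1)·(-1.6667) + (3)·(3.3333) + (2)·(-2.6667) + (-3)·(-0.6667)) / 5 = 6/5 = 1.2
  S[X_3,X_3] = ((1.3333)·(1.3333) + (0.3333)·(0.3333) + (-1.6667)·(-1.6667) + (3.3333)·(3.3333) + (-2.6667)·(-2.6667) + (-0.6667)·(-0.6667)) / 5 = 23.3333/5 = 4.6667

S is symmetric (S[j,i] = S[i,j]). Assembling:

S = [[2.9667, -2.8, -2.3333],
 [-2.8, 5.6, 1.2],
 [-2.3333, 1.2, 4.6667]]


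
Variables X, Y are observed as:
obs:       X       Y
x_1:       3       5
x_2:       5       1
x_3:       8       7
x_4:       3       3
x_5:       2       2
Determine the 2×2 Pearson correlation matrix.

Step 1 — column means:
  mean(X) = (3 + 5 + 8 + 3 + 2) / 5 = 21/5 = 4.2
  mean(Y) = (5 + 1 + 7 + 3 + 2) / 5 = 18/5 = 3.6

Step 2 — sample variances and covariances s[i,j] = (1/(n-1)) · Σ_k (x_{k,i} - mean_i) · (x_{k,j} - mean_j), with n-1 = 4:
  s[X,X] = ((-1.2)·(-1.2) + (0.8)·(0.8) + (3.8)·(3.8) + (-1.2)·(-1.2) + (-2.2)·(-2.2)) / 4 = 22.8/4 = 5.7
  s[X,Y] = ((-1.2)·(1.4) + (0.8)·(-2.6) + (3.8)·(3.4) + (-1.2)·(-0.6) + (-2.2)·(-1.6)) / 4 = 13.4/4 = 3.35
  s[Y,Y] = ((1.4)·(1.4) + (-2.6)·(-2.6) + (3.4)·(3.4) + (-0.6)·(-0.6) + (-1.6)·(-1.6)) / 4 = 23.2/4 = 5.8
  Sample standard deviations s_i = √(s[i,i]):
  s(X) = √(5.7) = 2.3875
  s(Y) = √(5.8) = 2.4083

Step 3 — r_{ij} = s_{ij} / (s_i · s_j):
  r[X,X] = 1 (diagonal).
  r[X,Y] = 3.35 / (2.3875 · 2.4083) = 3.35 / 5.7498 = 0.5826
  r[Y,Y] = 1 (diagonal).

R is symmetric with unit diagonal. Assembling:

R = [[1, 0.5826],
 [0.5826, 1]]


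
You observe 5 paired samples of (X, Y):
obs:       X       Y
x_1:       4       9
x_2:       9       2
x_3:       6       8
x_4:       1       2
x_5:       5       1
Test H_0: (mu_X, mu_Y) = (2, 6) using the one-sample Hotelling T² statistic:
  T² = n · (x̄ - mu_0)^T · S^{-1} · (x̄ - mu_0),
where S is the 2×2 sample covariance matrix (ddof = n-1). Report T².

Step 1 — sample mean vector:
  mean(X) = (4 + 9 + 6 + 1 + 5) / 5 = 25/5 = 5
  mean(Y) = (9 + 2 + 8 + 2 + 1) / 5 = 22/5 = 4.4
  x̄ = (5, 4.4),  deviation x̄ - mu_0 = (5, 4.4) - (2, 6) = (3, -1.6).

Step 2 — sample covariance matrix, S[i,j] = (1/(n-1)) · Σ_k (x_{k,i} - mean_i) · (x_{k,j} - mean_j), divisor n-1 = 4:
  S[X,X] = ((-1)·(-1) + (4)·(4) + (1)·(1) + (-4)·(-4) + (0)·(0)) / 4 = 34/4 = 8.5
  S[X,Y] = ((-1)·(4.6) + (4)·(-2.4) + (1)·(3.6) + (-4)·(-2.4) + (0)·(-3.4)) / 4 = -1/4 = -0.25
  S[Y,Y] = ((4.6)·(4.6) + (-2.4)·(-2.4) + (3.6)·(3.6) + (-2.4)·(-2.4) + (-3.4)·(-3.4)) / 4 = 57.2/4 = 14.3
  S = [[8.5, -0.25],
 [-0.25, 14.3]].

Step 3 — invert S. det(S) = 8.5·14.3 - (-0.25)² = 121.4875.
  S^{-1} = (1/det) · [[d, -b], [-b, a]] = [[0.1177, 0.0021],
 [0.0021, 0.07]].

Step 4 — quadratic form (x̄ - mu_0)^T · S^{-1} · (x̄ - mu_0):
  S^{-1} · (x̄ - mu_0) = (0.3498, -0.1058),
  (x̄ - mu_0)^T · [...] = (3)·(0.3498) + (-1.6)·(-0.1058) = 1.2187.

Step 5 — scale by n: T² = 5 · 1.2187 = 6.0936.

T² ≈ 6.0936


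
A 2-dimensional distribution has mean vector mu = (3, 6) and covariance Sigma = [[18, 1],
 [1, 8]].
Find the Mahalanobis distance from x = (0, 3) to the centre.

Step 1 — centre the observation: (x - mu) = (-3, -3).

Step 2 — invert Sigma. det(Sigma) = 18·8 - (1)² = 143.
  Sigma^{-1} = (1/det) · [[d, -b], [-b, a]] = [[0.0559, -0.007],
 [-0.007, 0.1259]].

Step 3 — form the quadratic (x - mu)^T · Sigma^{-1} · (x - mu):
  Sigma^{-1} · (x - mu) = (-0.1469, -0.3566).
  (x - mu)^T · [Sigma^{-1} · (x - mu)] = (-3)·(-0.1469) + (-3)·(-0.3566) = 1.5105.

Step 4 — take square root: d = √(1.5105) ≈ 1.229.

d(x, mu) = √(1.5105) ≈ 1.229


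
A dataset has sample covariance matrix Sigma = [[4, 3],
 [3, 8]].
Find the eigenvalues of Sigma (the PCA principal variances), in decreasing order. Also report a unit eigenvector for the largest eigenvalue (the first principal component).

Step 1 — characteristic polynomial of 2×2 Sigma:
  det(Sigma - λI) = λ² - trace · λ + det = 0.
  trace = 4 + 8 = 12, det = 4·8 - (3)² = 23.
Step 2 — discriminant:
  Δ = trace² - 4·det = 144 - 92 = 52.
Step 3 — eigenvalues:
  λ = (trace ± √Δ)/2 = (12 ± 7.2111)/2,
  λ_1 = 9.6056,  λ_2 = 2.3944.

Step 4 — unit eigenvector for λ_1: solve (Sigma - λ_1 I)v = 0. First row:
  (4 - 9.6056)·v_x + (3)·v_y = 0, i.e. (-5.6056)·v_x + (3)·v_y = 0,
  so v ∝ (b, λ_1 - a) = (3, 5.6056) = u.
  ||u|| = √((3)² + (5.6056)²) = √(40.4222) ≈ 6.3578,
  v_1 = u/||u|| ≈ (0.4719, 0.8817) (||v_1|| = 1).

λ_1 = 9.6056,  λ_2 = 2.3944;  v_1 ≈ (0.4719, 0.8817)


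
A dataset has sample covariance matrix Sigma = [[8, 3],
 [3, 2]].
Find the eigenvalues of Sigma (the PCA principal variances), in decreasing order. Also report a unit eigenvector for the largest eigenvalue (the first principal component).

Step 1 — characteristic polynomial of 2×2 Sigma:
  det(Sigma - λI) = λ² - trace · λ + det = 0.
  trace = 8 + 2 = 10, det = 8·2 - (3)² = 7.
Step 2 — discriminant:
  Δ = trace² - 4·det = 100 - 28 = 72.
Step 3 — eigenvalues:
  λ = (trace ± √Δ)/2 = (10 ± 8.4853)/2,
  λ_1 = 9.2426,  λ_2 = 0.7574.

Step 4 — unit eigenvector for λ_1: solve (Sigma - λ_1 I)v = 0. First row:
  (8 - 9.2426)·v_x + (3)·v_y = 0, i.e. (-1.2426)·v_x + (3)·v_y = 0,
  so v ∝ (b, λ_1 - a) = (3, 1.2426) = u.
  ||u|| = √((3)² + (1.2426)²) = √(10.5442) ≈ 3.2472,
  v_1 = u/||u|| ≈ (0.9239, 0.3827) (||v_1|| = 1).

λ_1 = 9.2426,  λ_2 = 0.7574;  v_1 ≈ (0.9239, 0.3827)


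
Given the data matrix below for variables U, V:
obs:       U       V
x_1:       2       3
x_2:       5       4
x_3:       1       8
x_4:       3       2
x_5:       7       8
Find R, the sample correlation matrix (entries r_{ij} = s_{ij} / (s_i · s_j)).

Step 1 — column means:
  mean(U) = (2 + 5 + 1 + 3 + 7) / 5 = 18/5 = 3.6
  mean(V) = (3 + 4 + 8 + 2 + 8) / 5 = 25/5 = 5

Step 2 — sample variances and covariances s[i,j] = (1/(n-1)) · Σ_k (x_{k,i} - mean_i) · (x_{k,j} - mean_j), with n-1 = 4:
  s[U,U] = ((-1.6)·(-1.6) + (1.4)·(1.4) + (-2.6)·(-2.6) + (-0.6)·(-0.6) + (3.4)·(3.4)) / 4 = 23.2/4 = 5.8
  s[U,V] = ((-1.6)·(-2) + (1.4)·(-1) + (-2.6)·(3) + (-0.6)·(-3) + (3.4)·(3)) / 4 = 6/4 = 1.5
  s[V,V] = ((-2)·(-2) + (-1)·(-1) + (3)·(3) + (-3)·(-3) + (3)·(3)) / 4 = 32/4 = 8
  Sample standard deviations s_i = √(s[i,i]):
  s(U) = √(5.8) = 2.4083
  s(V) = √(8) = 2.8284

Step 3 — r_{ij} = s_{ij} / (s_i · s_j):
  r[U,U] = 1 (diagonal).
  r[U,V] = 1.5 / (2.4083 · 2.8284) = 1.5 / 6.8118 = 0.2202
  r[V,V] = 1 (diagonal).

R is symmetric with unit diagonal. Assembling:

R = [[1, 0.2202],
 [0.2202, 1]]


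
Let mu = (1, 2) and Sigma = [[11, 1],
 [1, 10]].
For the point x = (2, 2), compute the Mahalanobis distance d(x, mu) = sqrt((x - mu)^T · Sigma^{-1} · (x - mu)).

Step 1 — centre the observation: (x - mu) = (1, 0).

Step 2 — invert Sigma. det(Sigma) = 11·10 - (1)² = 109.
  Sigma^{-1} = (1/det) · [[d, -b], [-b, a]] = [[0.0917, -0.0092],
 [-0.0092, 0.1009]].

Step 3 — form the quadratic (x - mu)^T · Sigma^{-1} · (x - mu):
  Sigma^{-1} · (x - mu) = (0.0917, -0.0092).
  (x - mu)^T · [Sigma^{-1} · (x - mu)] = (1)·(0.0917) + (0)·(-0.0092) = 0.0917.

Step 4 — take square root: d = √(0.0917) ≈ 0.3029.

d(x, mu) = √(0.0917) ≈ 0.3029


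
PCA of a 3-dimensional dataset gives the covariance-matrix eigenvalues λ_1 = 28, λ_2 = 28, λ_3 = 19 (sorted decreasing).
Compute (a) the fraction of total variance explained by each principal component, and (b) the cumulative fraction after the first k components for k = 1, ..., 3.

Step 1 — total variance = trace(Sigma) = Σ λ_i = 28 + 28 + 19 = 75.

Step 2 — fraction explained by component i = λ_i / Σ λ:
  PC1: 28/75 = 0.3733
  PC2: 28/75 = 0.3733
  PC3: 19/75 = 0.2533

Step 3 — cumulative fraction after k components = (λ_1 + ... + λ_k) / Σ λ:
  k = 1: 28/75 = 0.3733
  k = 2: (28 + 28)/75 = 56/75 = 0.7467
  k = 3: (28 + 28 + 19)/75 = 75/75 = 1

Summary (fraction, with percent):

explained: PC1 0.3733 (37.33%), PC2 0.3733 (37.33%), PC3 0.2533 (25.33%);  cumulative: 0.3733, 0.7467, 1


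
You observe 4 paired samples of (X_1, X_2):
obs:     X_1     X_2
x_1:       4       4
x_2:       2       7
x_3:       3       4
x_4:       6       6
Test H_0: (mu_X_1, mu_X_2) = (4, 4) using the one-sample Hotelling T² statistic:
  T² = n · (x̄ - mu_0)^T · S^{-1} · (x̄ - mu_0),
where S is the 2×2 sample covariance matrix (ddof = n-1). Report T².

Step 1 — sample mean vector:
  mean(X_1) = (4 + 2 + 3 + 6) / 4 = 15/4 = 3.75
  mean(X_2) = (4 + 7 + 4 + 6) / 4 = 21/4 = 5.25
  x̄ = (3.75, 5.25),  deviation x̄ - mu_0 = (3.75, 5.25) - (4, 4) = (-0.25, 1.25).

Step 2 — sample covariance matrix, S[i,j] = (1/(n-1)) · Σ_k (x_{k,i} - mean_i) · (x_{k,j} - mean_j), divisor n-1 = 3:
  S[X_1,X_1] = ((0.25)·(0.25) + (-1.75)·(-1.75) + (-0.75)·(-0.75) + (2.25)·(2.25)) / 3 = 8.75/3 = 2.9167
  S[X_1,X_2] = ((0.25)·(-1.25) + (-1.75)·(1.75) + (-0.75)·(-1.25) + (2.25)·(0.75)) / 3 = -0.75/3 = -0.25
  S[X_2,X_2] = ((-1.25)·(-1.25) + (1.75)·(1.75) + (-1.25)·(-1.25) + (0.75)·(0.75)) / 3 = 6.75/3 = 2.25
  S = [[2.9167, -0.25],
 [-0.25, 2.25]].

Step 3 — invert S. det(S) = 2.9167·2.25 - (-0.25)² = 6.5.
  S^{-1} = (1/det) · [[d, -b], [-b, a]] = [[0.3462, 0.0385],
 [0.0385, 0.4487]].

Step 4 — quadratic form (x̄ - mu_0)^T · S^{-1} · (x̄ - mu_0):
  S^{-1} · (x̄ - mu_0) = (-0.0385, 0.5513),
  (x̄ - mu_0)^T · [...] = (-0.25)·(-0.0385) + (1.25)·(0.5513) = 0.6987.

Step 5 — scale by n: T² = 4 · 0.6987 = 2.7949.

T² ≈ 2.7949


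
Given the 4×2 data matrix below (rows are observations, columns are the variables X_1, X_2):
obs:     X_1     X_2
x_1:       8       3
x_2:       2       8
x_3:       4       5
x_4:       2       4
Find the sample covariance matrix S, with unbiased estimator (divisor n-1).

Step 1 — column means:
  mean(X_1) = (8 + 2 + 4 + 2) / 4 = 16/4 = 4
  mean(X_2) = (3 + 8 + 5 + 4) / 4 = 20/4 = 5

Step 2 — sample covariance S[i,j] = (1/(n-1)) · Σ_k (x_{k,i} - mean_i) · (x_{k,j} - mean_j), with n-1 = 3.
  S[X_1,X_1] = ((4)·(4) + (-2)·(-2) + (0)·(0) + (-2)·(-2)) / 3 = 24/3 = 8
  S[X_1,X_2] = ((4)·(-2) + (-2)·(3) + (0)·(0) + (-2)·(-1)) / 3 = -12/3 = -4
  S[X_2,X_2] = ((-2)·(-2) + (3)·(3) + (0)·(0) + (-1)·(-1)) / 3 = 14/3 = 4.6667

S is symmetric (S[j,i] = S[i,j]). Assembling:

S = [[8, -4],
 [-4, 4.6667]]
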